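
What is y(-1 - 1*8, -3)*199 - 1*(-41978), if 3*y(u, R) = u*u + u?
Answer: 46754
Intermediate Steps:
y(u, R) = u/3 + u²/3 (y(u, R) = (u*u + u)/3 = (u² + u)/3 = (u + u²)/3 = u/3 + u²/3)
y(-1 - 1*8, -3)*199 - 1*(-41978) = ((-1 - 1*8)*(1 + (-1 - 1*8))/3)*199 - 1*(-41978) = ((-1 - 8)*(1 + (-1 - 8))/3)*199 + 41978 = ((⅓)*(-9)*(1 - 9))*199 + 41978 = ((⅓)*(-9)*(-8))*199 + 41978 = 24*199 + 41978 = 4776 + 41978 = 46754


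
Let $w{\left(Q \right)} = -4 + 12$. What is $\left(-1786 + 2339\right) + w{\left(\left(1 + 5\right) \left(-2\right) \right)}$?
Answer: $561$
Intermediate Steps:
$w{\left(Q \right)} = 8$
$\left(-1786 + 2339\right) + w{\left(\left(1 + 5\right) \left(-2\right) \right)} = \left(-1786 + 2339\right) + 8 = 553 + 8 = 561$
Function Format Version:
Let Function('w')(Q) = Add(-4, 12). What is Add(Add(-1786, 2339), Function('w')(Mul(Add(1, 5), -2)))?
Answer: 561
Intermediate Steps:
Function('w')(Q) = 8
Add(Add(-1786, 2339), Function('w')(Mul(Add(1, 5), -2))) = Add(Add(-1786, 2339), 8) = Add(553, 8) = 561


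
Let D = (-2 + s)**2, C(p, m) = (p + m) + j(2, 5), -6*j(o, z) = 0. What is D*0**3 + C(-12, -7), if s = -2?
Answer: -19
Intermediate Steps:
j(o, z) = 0 (j(o, z) = -1/6*0 = 0)
C(p, m) = m + p (C(p, m) = (p + m) + 0 = (m + p) + 0 = m + p)
D = 16 (D = (-2 - 2)**2 = (-4)**2 = 16)
D*0**3 + C(-12, -7) = 16*0**3 + (-7 - 12) = 16*0 - 19 = 0 - 19 = -19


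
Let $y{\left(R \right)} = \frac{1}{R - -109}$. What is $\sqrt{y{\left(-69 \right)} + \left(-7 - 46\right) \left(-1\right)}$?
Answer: $\frac{\sqrt{21210}}{20} \approx 7.2818$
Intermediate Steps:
$y{\left(R \right)} = \frac{1}{109 + R}$ ($y{\left(R \right)} = \frac{1}{R + 109} = \frac{1}{109 + R}$)
$\sqrt{y{\left(-69 \right)} + \left(-7 - 46\right) \left(-1\right)} = \sqrt{\frac{1}{109 - 69} + \left(-7 - 46\right) \left(-1\right)} = \sqrt{\frac{1}{40} - -53} = \sqrt{\frac{1}{40} + 53} = \sqrt{\frac{2121}{40}} = \frac{\sqrt{21210}}{20}$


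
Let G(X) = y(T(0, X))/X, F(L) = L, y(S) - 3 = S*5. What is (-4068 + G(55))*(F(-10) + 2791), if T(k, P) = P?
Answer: -621447822/55 ≈ -1.1299e+7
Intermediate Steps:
y(S) = 3 + 5*S (y(S) = 3 + S*5 = 3 + 5*S)
G(X) = (3 + 5*X)/X
(-4068 + G(55))*(F(-10) + 2791) = (-4068 + (5 + 3/55))*(-10 + 2791) = (-4068 + (5 + 3*(1/55)))*2781 = (-4068 + (5 + 3/55))*2781 = (-4068 + 278/55)*2781 = -223462/55*2781 = -621447822/55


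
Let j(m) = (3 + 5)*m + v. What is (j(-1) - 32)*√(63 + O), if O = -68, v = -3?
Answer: -43*I*√5 ≈ -96.151*I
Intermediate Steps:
j(m) = -3 + 8*m (j(m) = (3 + 5)*m - 3 = 8*m - 3 = -3 + 8*m)
(j(-1) - 32)*√(63 + O) = ((-3 + 8*(-1)) - 32)*√(63 - 68) = ((-3 - 8) - 32)*√(-5) = (-11 - 32)*(I*√5) = -43*I*√5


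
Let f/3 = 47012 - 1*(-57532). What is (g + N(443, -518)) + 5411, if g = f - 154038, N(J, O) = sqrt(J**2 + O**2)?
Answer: 165005 + sqrt(464573) ≈ 1.6569e+5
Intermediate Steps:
f = 313632 (f = 3*(47012 - 1*(-57532)) = 3*(47012 + 57532) = 3*104544 = 313632)
g = 159594 (g = 313632 - 154038 = 159594)
(g + N(443, -518)) + 5411 = (159594 + sqrt(443**2 + (-518)**2)) + 5411 = (159594 + sqrt(196249 + 268324)) + 5411 = (159594 + sqrt(464573)) + 5411 = 165005 + sqrt(464573)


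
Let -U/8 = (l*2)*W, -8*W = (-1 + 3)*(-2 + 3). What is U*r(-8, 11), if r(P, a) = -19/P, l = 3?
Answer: 57/2 ≈ 28.500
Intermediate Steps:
W = -¼ (W = -(-1 + 3)*(-2 + 3)/8 = -1/4 = -⅛*2 = -¼ ≈ -0.25000)
U = 12 (U = -8*3*2*(-1)/4 = -48*(-1)/4 = -8*(-3/2) = 12)
U*r(-8, 11) = 12*(-19/(-8)) = 12*(-19*(-⅛)) = 12*(19/8) = 57/2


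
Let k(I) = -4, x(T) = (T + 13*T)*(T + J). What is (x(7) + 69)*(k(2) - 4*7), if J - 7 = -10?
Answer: -14752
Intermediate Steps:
J = -3 (J = 7 - 10 = -3)
x(T) = 14*T*(-3 + T) (x(T) = (T + 13*T)*(T - 3) = (14*T)*(-3 + T) = 14*T*(-3 + T))
(x(7) + 69)*(k(2) - 4*7) = (14*7*(-3 + 7) + 69)*(-4 - 4*7) = (14*7*4 + 69)*(-4 - 28) = (392 + 69)*(-32) = 461*(-32) = -14752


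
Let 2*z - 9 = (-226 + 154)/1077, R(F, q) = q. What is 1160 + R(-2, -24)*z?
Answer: 377956/359 ≈ 1052.8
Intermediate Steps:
z = 3207/718 (z = 9/2 + ((-226 + 154)/1077)/2 = 9/2 + (-72*1/1077)/2 = 9/2 + (½)*(-24/359) = 9/2 - 12/359 = 3207/718 ≈ 4.4666)
1160 + R(-2, -24)*z = 1160 - 24*3207/718 = 1160 - 38484/359 = 377956/359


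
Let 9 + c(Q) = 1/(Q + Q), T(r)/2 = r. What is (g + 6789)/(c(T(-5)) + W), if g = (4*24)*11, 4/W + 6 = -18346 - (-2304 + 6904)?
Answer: -450146100/519299 ≈ -866.83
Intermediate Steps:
T(r) = 2*r
c(Q) = -9 + 1/(2*Q) (c(Q) = -9 + 1/(Q + Q) = -9 + 1/(2*Q))
W = -1/5738 (W = 4/(-6 + (-18346 - (-2304 + 6904))) = 4/(-6 + (-18346 - 1*4600)) = 4/(-6 + (-18346 - 4600)) = 4/(-6 - 22946) = 4/(-22952) = 4*(-1/22952) = -1/5738 ≈ -0.00017428)
g = 1056 (g = 96*11 = 1056)
(g + 6789)/(c(T(-5)) + W) = (1056 + 6789)/((-9 + 1/(2*((2*(-5))))) - 1/5738) = 7845/((-9 + (1/2)/(-10)) - 1/5738) = 7845/((-9 + (1/2)*(-1/10)) - 1/5738) = 7845/((-9 - 1/20) - 1/5738) = 7845/(-181/20 - 1/5738) = 7845/(-519299/57380) = 7845*(-57380/519299) = -450146100/519299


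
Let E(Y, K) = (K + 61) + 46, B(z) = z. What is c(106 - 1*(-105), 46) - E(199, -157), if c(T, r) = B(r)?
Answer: 96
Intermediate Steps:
c(T, r) = r
E(Y, K) = 107 + K (E(Y, K) = (61 + K) + 46 = 107 + K)
c(106 - 1*(-105), 46) - E(199, -157) = 46 - (107 - 157) = 46 - 1*(-50) = 46 + 50 = 96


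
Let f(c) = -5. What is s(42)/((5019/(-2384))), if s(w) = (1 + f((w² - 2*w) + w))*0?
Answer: 0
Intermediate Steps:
s(w) = 0 (s(w) = (1 - 5)*0 = -4*0 = 0)
s(42)/((5019/(-2384))) = 0/((5019/(-2384))) = 0/((5019*(-1/2384))) = 0/(-5019/2384) = 0*(-2384/5019) = 0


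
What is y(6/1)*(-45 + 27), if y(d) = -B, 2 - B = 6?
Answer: -72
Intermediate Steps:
B = -4 (B = 2 - 1*6 = 2 - 6 = -4)
y(d) = 4 (y(d) = -1*(-4) = 4)
y(6/1)*(-45 + 27) = 4*(-45 + 27) = 4*(-18) = -72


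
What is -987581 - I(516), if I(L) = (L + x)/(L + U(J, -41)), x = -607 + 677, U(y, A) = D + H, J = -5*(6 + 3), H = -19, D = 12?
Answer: -502679315/509 ≈ -9.8758e+5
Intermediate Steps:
J = -45 (J = -5*9 = -45)
U(y, A) = -7 (U(y, A) = 12 - 19 = -7)
x = 70
I(L) = (70 + L)/(-7 + L) (I(L) = (L + 70)/(L - 7) = (70 + L)/(-7 + L))
-987581 - I(516) = -987581 - (70 + 516)/(-7 + 516) = -987581 - 586/509 = -502679315/509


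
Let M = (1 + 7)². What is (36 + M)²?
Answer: 10000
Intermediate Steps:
M = 64 (M = 8² = 64)
(36 + M)² = (36 + 64)² = 100² = 10000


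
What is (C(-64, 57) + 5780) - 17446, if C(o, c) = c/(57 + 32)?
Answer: -1038217/89 ≈ -11665.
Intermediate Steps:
C(o, c) = c/89
(C(-64, 57) + 5780) - 17446 = ((1/89)*57 + 5780) - 17446 = (57/89 + 5780) - 17446 = 514477/89 - 17446 = -1038217/89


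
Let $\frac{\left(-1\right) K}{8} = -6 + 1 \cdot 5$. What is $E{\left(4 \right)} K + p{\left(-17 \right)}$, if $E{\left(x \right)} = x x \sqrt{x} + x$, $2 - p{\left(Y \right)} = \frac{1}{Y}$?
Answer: $\frac{4931}{17} \approx 290.06$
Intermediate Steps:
$p{\left(Y \right)} = 2 - \frac{1}{Y}$
$K = 8$ ($K = - 8 \left(-6 + 1 \cdot 5\right) = - 8 \left(-6 + 5\right) = \left(-8\right) \left(-1\right) = 8$)
$E{\left(x \right)} = x + x^{\frac{5}{2}}$ ($E{\left(x \right)} = x x^{\frac{3}{2}} + x = x^{\frac{5}{2}} + x = x + x^{\frac{5}{2}}$)
$E{\left(4 \right)} K + p{\left(-17 \right)} = \left(4 + 4^{\frac{5}{2}}\right) 8 + \left(2 - \frac{1}{-17}\right) = \left(4 + 32\right) 8 + \left(2 - - \frac{1}{17}\right) = 36 \cdot 8 + \left(2 + \frac{1}{17}\right) = 288 + \frac{35}{17} = \frac{4931}{17}$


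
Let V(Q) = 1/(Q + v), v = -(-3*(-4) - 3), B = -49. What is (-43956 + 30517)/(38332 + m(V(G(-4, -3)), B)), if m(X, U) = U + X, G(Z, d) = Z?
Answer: -174707/497678 ≈ -0.35104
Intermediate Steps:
v = -9 (v = -(12 - 3) = -1*9 = -9)
V(Q) = 1/(-9 + Q) (V(Q) = 1/(Q - 9) = 1/(-9 + Q))
(-43956 + 30517)/(38332 + m(V(G(-4, -3)), B)) = (-43956 + 30517)/(38332 + (-49 + 1/(-9 - 4))) = -13439/(38332 + (-49 + 1/(-13))) = -13439/(38332 + (-49 - 1/13)) = -13439/(38332 - 638/13) = -13439/497678/13 = -13439*13/497678 = -174707/497678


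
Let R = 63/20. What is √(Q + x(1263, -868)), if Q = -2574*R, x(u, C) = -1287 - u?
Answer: I*√1065810/10 ≈ 103.24*I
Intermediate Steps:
R = 63/20 (R = 63*(1/20) = 63/20 ≈ 3.1500)
Q = -81081/10 (Q = -2574*63/20 = -81081/10 ≈ -8108.1)
√(Q + x(1263, -868)) = √(-81081/10 + (-1287 - 1*1263)) = √(-81081/10 + (-1287 - 1263)) = √(-81081/10 - 2550) = √(-106581/10) = I*√1065810/10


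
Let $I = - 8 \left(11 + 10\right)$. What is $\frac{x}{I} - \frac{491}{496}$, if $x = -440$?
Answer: $\frac{16969}{10416} \approx 1.6291$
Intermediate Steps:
$I = -168$ ($I = \left(-8\right) 21 = -168$)
$\frac{x}{I} - \frac{491}{496} = - \frac{440}{-168} - \frac{491}{496} = \left(-440\right) \left(- \frac{1}{168}\right) - \frac{491}{496} = \frac{55}{21} - \frac{491}{496} = \frac{16969}{10416}$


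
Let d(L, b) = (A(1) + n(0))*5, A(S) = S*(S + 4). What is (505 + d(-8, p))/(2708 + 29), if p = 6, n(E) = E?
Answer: 530/2737 ≈ 0.19364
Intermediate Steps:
A(S) = S*(4 + S)
d(L, b) = 25 (d(L, b) = (1*(4 + 1) + 0)*5 = (1*5 + 0)*5 = (5 + 0)*5 = 5*5 = 25)
(505 + d(-8, p))/(2708 + 29) = (505 + 25)/(2708 + 29) = 530/2737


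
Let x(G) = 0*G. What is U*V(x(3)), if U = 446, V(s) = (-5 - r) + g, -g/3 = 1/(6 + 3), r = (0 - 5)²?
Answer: -40586/3 ≈ -13529.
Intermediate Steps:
r = 25 (r = (-5)² = 25)
x(G) = 0
g = -⅓ (g = -3/(6 + 3) = -3/9 = -3*⅑ = -⅓ ≈ -0.33333)
V(s) = -91/3 (V(s) = (-5 - 1*25) - ⅓ = (-5 - 25) - ⅓ = -30 - ⅓ = -91/3)
U*V(x(3)) = 446*(-91/3) = -40586/3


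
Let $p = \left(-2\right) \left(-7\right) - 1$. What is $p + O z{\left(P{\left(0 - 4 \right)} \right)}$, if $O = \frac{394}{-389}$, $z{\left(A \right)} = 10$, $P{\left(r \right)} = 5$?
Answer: $\frac{1117}{389} \approx 2.8715$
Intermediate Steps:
$p = 13$ ($p = 14 - 1 = 13$)
$O = - \frac{394}{389}$ ($O = 394 \left(- \frac{1}{389}\right) = - \frac{394}{389} \approx -1.0129$)
$p + O z{\left(P{\left(0 - 4 \right)} \right)} = 13 - \frac{3940}{389} = \frac{1117}{389}$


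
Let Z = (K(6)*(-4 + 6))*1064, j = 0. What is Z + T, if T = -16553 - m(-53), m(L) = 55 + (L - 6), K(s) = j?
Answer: -16549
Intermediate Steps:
K(s) = 0
Z = 0 (Z = (0*(-4 + 6))*1064 = (0*2)*1064 = 0*1064 = 0)
m(L) = 49 + L (m(L) = 55 + (-6 + L) = 49 + L)
T = -16549 (T = -16553 - (49 - 53) = -16553 - 1*(-4) = -16553 + 4 = -16549)
Z + T = 0 - 16549 = -16549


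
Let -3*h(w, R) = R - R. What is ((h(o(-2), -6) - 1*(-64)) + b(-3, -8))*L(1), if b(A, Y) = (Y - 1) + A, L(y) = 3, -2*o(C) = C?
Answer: 156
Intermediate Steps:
o(C) = -C/2
h(w, R) = 0 (h(w, R) = -(R - R)/3 = -⅓*0 = 0)
b(A, Y) = -1 + A + Y (b(A, Y) = (-1 + Y) + A = -1 + A + Y)
((h(o(-2), -6) - 1*(-64)) + b(-3, -8))*L(1) = ((0 - 1*(-64)) + (-1 - 3 - 8))*3 = ((0 + 64) - 12)*3 = (64 - 12)*3 = 52*3 = 156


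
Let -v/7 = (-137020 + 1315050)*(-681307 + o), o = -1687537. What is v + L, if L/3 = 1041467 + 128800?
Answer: 19533988592041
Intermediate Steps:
L = 3510801 (L = 3*(1041467 + 128800) = 3*1170267 = 3510801)
v = 19533985081240 (v = -7*(-137020 + 1315050)*(-681307 - 1687537) = -8246210*(-2368844) = -7*(-2790569297320) = 19533985081240)
v + L = 19533985081240 + 3510801 = 19533988592041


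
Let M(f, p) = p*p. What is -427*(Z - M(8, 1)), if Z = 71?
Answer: -29890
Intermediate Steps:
M(f, p) = p**2
-427*(Z - M(8, 1)) = -427*(71 - 1*1**2) = -427*(71 - 1*1) = -427*(71 - 1) = -427*70 = -29890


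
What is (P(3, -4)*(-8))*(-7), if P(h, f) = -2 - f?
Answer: 112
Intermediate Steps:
(P(3, -4)*(-8))*(-7) = ((-2 - 1*(-4))*(-8))*(-7) = ((-2 + 4)*(-8))*(-7) = (2*(-8))*(-7) = -16*(-7) = 112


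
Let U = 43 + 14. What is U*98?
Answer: 5586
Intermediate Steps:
U = 57
U*98 = 57*98 = 5586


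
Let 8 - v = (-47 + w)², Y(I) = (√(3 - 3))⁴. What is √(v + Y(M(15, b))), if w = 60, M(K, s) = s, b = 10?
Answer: I*√161 ≈ 12.689*I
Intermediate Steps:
Y(I) = 0 (Y(I) = (√0)⁴ = 0⁴ = 0)
v = -161 (v = 8 - (-47 + 60)² = 8 - 1*13² = 8 - 1*169 = 8 - 169 = -161)
√(v + Y(M(15, b))) = √(-161 + 0) = √(-161) = I*√161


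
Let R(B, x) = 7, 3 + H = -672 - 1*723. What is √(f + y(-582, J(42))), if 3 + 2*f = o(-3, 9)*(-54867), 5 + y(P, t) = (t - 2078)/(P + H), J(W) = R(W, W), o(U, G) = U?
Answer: √8961930505/330 ≈ 286.87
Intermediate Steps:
H = -1398 (H = -3 + (-672 - 1*723) = -3 + (-672 - 723) = -3 - 1395 = -1398)
J(W) = 7
y(P, t) = -5 + (-2078 + t)/(-1398 + P) (y(P, t) = -5 + (t - 2078)/(P - 1398) = -5 + (-2078 + t)/(-1398 + P))
f = 82299 (f = -3/2 + (-3*(-54867))/2 = -3/2 + (½)*164601 = -3/2 + 164601/2 = 82299)
√(f + y(-582, J(42))) = √(82299 + (4912 + 7 - 5*(-582))/(-1398 - 582)) = √(82299 + (4912 + 7 + 2910)/(-1980)) = √(82299 - 1/1980*7829) = √(82299 - 7829/1980) = √(162944191/1980) = √8961930505/330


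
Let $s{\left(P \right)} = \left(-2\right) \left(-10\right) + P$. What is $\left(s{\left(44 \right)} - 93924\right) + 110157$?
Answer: $16297$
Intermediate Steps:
$s{\left(P \right)} = 20 + P$
$\left(s{\left(44 \right)} - 93924\right) + 110157 = \left(\left(20 + 44\right) - 93924\right) + 110157 = \left(64 - 93924\right) + 110157 = -93860 + 110157 = 16297$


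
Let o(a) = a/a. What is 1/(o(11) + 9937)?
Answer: 1/9938 ≈ 0.00010062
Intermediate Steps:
o(a) = 1
1/(o(11) + 9937) = 1/(1 + 9937) = 1/9938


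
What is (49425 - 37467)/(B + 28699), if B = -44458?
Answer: -3986/5253 ≈ -0.75880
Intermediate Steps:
(49425 - 37467)/(B + 28699) = (49425 - 37467)/(-44458 + 28699) = 11958/(-15759) = 11958*(-1/15759) = -3986/5253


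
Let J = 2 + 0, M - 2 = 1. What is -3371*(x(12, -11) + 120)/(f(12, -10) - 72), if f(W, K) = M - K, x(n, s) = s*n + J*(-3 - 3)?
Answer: -80904/59 ≈ -1371.3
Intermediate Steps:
M = 3 (M = 2 + 1 = 3)
J = 2
x(n, s) = -12 + n*s (x(n, s) = s*n + 2*(-3 - 3) = n*s + 2*(-6) = n*s - 12 = -12 + n*s)
f(W, K) = 3 - K
-3371*(x(12, -11) + 120)/(f(12, -10) - 72) = -3371*((-12 + 12*(-11)) + 120)/((3 - 1*(-10)) - 72) = -3371*((-12 - 132) + 120)/((3 + 10) - 72) = -3371*(-144 + 120)/(13 - 72) = -(-80904)/(-59) = -(-80904)*(-1)/59 = -3371*24/59 = -80904/59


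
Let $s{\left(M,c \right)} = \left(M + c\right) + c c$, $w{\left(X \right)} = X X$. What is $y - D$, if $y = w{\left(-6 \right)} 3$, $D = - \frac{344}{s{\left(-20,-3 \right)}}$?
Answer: $\frac{584}{7} \approx 83.429$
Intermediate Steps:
$w{\left(X \right)} = X^{2}$
$s{\left(M,c \right)} = M + c + c^{2}$ ($s{\left(M,c \right)} = \left(M + c\right) + c^{2} = M + c + c^{2}$)
$D = \frac{172}{7}$ ($D = - \frac{344}{-20 - 3 + \left(-3\right)^{2}} = - \frac{344}{-20 - 3 + 9} = - \frac{344}{-14} = \left(-344\right) \left(- \frac{1}{14}\right) = \frac{172}{7} \approx 24.571$)
$y = 108$ ($y = \left(-6\right)^{2} \cdot 3 = 36 \cdot 3 = 108$)
$y - D = 108 - \frac{172}{7} = \frac{584}{7}$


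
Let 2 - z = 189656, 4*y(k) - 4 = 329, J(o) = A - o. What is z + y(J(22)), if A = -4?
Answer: -758283/4 ≈ -1.8957e+5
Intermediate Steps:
J(o) = -4 - o
y(k) = 333/4 (y(k) = 1 + (1/4)*329 = 1 + 329/4 = 333/4)
z = -189654 (z = 2 - 1*189656 = 2 - 189656 = -189654)
z + y(J(22)) = -189654 + 333/4 = -758283/4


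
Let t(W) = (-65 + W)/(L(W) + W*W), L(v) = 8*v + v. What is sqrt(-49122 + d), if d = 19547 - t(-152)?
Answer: 3*I*sqrt(388133703958)/10868 ≈ 171.97*I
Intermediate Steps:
L(v) = 9*v
t(W) = (-65 + W)/(W**2 + 9*W) (t(W) = (-65 + W)/(9*W + W*W) = (-65 + W)/(9*W + W**2) = (-65 + W)/(W**2 + 9*W))
d = 424873809/21736 (d = 19547 - (-65 - 152)/((-152)*(9 - 152)) = 19547 - (-1)*(-217)/(152*(-143)) = 19547 - (-1)*(-1)*(-217)/(152*143) = 19547 - 1*(-217/21736) = 19547 + 217/21736 = 424873809/21736 ≈ 19547.)
sqrt(-49122 + d) = sqrt(-49122 + 424873809/21736) = sqrt(-642841983/21736) = 3*I*sqrt(388133703958)/10868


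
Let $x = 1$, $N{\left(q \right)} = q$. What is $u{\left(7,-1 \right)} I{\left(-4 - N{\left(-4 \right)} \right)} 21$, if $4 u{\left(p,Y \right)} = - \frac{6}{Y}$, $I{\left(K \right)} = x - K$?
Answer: $\frac{63}{2} \approx 31.5$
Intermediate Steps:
$I{\left(K \right)} = 1 - K$
$u{\left(p,Y \right)} = - \frac{3}{2 Y}$ ($u{\left(p,Y \right)} = \frac{\left(-6\right) \frac{1}{Y}}{4} = - \frac{3}{2 Y}$)
$u{\left(7,-1 \right)} I{\left(-4 - N{\left(-4 \right)} \right)} 21 = - \frac{3}{2 \left(-1\right)} \left(1 - \left(-4 - -4\right)\right) 21 = \left(- \frac{3}{2}\right) \left(-1\right) \left(1 - \left(-4 + 4\right)\right) 21 = \frac{3 \left(1 - 0\right)}{2} \cdot 21 = \frac{3 \left(1 + 0\right)}{2} \cdot 21 = \frac{3}{2} \cdot 1 \cdot 21 = \frac{3}{2} \cdot 21 = \frac{63}{2}$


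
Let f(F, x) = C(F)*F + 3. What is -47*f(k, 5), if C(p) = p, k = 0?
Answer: -141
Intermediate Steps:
f(F, x) = 3 + F**2 (f(F, x) = F*F + 3 = F**2 + 3 = 3 + F**2)
-47*f(k, 5) = -47*(3 + 0**2) = -47*(3 + 0) = -47*3 = -141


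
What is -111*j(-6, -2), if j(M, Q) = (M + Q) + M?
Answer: 1554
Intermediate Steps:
j(M, Q) = Q + 2*M
-111*j(-6, -2) = -111*(-2 + 2*(-6)) = -111*(-2 - 12) = -111*(-14) = 1554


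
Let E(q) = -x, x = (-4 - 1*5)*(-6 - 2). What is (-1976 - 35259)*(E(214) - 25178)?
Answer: 940183750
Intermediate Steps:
x = 72 (x = (-4 - 5)*(-8) = -9*(-8) = 72)
E(q) = -72 (E(q) = -1*72 = -72)
(-1976 - 35259)*(E(214) - 25178) = (-1976 - 35259)*(-72 - 25178) = -37235*(-25250) = 940183750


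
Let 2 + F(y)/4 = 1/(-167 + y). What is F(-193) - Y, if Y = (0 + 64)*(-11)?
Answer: 62639/90 ≈ 695.99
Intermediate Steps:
F(y) = -8 + 4/(-167 + y)
Y = -704 (Y = 64*(-11) = -704)
F(-193) - Y = 4*(335 - 2*(-193))/(-167 - 193) - 1*(-704) = 4*(335 + 386)/(-360) + 704 = 4*(-1/360)*721 + 704 = -721/90 + 704 = 62639/90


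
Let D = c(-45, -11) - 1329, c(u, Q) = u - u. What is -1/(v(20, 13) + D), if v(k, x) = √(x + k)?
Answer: 443/588736 + √33/1766208 ≈ 0.00075571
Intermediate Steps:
c(u, Q) = 0
v(k, x) = √(k + x)
D = -1329 (D = 0 - 1329 = -1329)
-1/(v(20, 13) + D) = -1/(√(20 + 13) - 1329) = -1/(√33 - 1329) = -1/(-1329 + √33)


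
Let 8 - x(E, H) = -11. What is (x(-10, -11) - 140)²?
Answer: 14641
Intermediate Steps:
x(E, H) = 19 (x(E, H) = 8 - 1*(-11) = 8 + 11 = 19)
(x(-10, -11) - 140)² = (19 - 140)² = (-121)² = 14641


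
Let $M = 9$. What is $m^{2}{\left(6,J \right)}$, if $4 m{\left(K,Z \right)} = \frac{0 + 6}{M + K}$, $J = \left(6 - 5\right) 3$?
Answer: $\frac{1}{100} \approx 0.01$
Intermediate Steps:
$J = 3$ ($J = 1 \cdot 3 = 3$)
$m{\left(K,Z \right)} = \frac{3}{2 \left(9 + K\right)}$ ($m{\left(K,Z \right)} = \frac{\left(0 + 6\right) \frac{1}{9 + K}}{4} = \frac{6 \frac{1}{9 + K}}{4} = \frac{3}{2 \left(9 + K\right)}$)
$m^{2}{\left(6,J \right)} = \left(\frac{3}{2 \left(9 + 6\right)}\right)^{2} = \left(\frac{3}{2 \cdot 15}\right)^{2} = \left(\frac{3}{2} \cdot \frac{1}{15}\right)^{2} = \left(\frac{1}{10}\right)^{2} = \frac{1}{100}$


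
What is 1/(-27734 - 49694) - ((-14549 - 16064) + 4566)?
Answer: 2016767115/77428 ≈ 26047.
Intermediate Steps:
1/(-27734 - 49694) - ((-14549 - 16064) + 4566) = 1/(-77428) - (-30613 + 4566) = -1/77428 - 1*(-26047) = -1/77428 + 26047 = 2016767115/77428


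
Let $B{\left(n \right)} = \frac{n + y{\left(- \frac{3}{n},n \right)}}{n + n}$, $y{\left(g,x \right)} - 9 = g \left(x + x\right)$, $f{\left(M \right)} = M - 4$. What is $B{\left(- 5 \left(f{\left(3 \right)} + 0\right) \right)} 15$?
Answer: $12$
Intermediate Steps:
$f{\left(M \right)} = -4 + M$ ($f{\left(M \right)} = M - 4 = -4 + M$)
$y{\left(g,x \right)} = 9 + 2 g x$ ($y{\left(g,x \right)} = 9 + g \left(x + x\right) = 9 + g 2 x = 9 + 2 g x$)
$B{\left(n \right)} = \frac{3 + n}{2 n}$ ($B{\left(n \right)} = \frac{n + \left(9 + 2 \left(- \frac{3}{n}\right) n\right)}{n + n} = \frac{n + \left(9 - 6\right)}{2 n} = \left(n + 3\right) \frac{1}{2 n} = \left(3 + n\right) \frac{1}{2 n} = \frac{3 + n}{2 n}$)
$B{\left(- 5 \left(f{\left(3 \right)} + 0\right) \right)} 15 = \frac{3 - 5 \left(\left(-4 + 3\right) + 0\right)}{2 \left(- 5 \left(\left(-4 + 3\right) + 0\right)\right)} 15 = \frac{3 - 5 \left(-1 + 0\right)}{2 \left(- 5 \left(-1 + 0\right)\right)} 15 = \frac{3 - -5}{2 \left(\left(-5\right) \left(-1\right)\right)} 15 = \frac{3 + 5}{2 \cdot 5} \cdot 15 = \frac{1}{2} \cdot \frac{1}{5} \cdot 8 \cdot 15 = \frac{4}{5} \cdot 15 = 12$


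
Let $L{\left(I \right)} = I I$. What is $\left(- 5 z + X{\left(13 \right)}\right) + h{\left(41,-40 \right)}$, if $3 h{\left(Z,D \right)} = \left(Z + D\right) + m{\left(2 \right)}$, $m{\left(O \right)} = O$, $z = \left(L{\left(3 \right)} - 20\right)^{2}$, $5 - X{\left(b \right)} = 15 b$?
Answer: $-794$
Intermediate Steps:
$L{\left(I \right)} = I^{2}$
$X{\left(b \right)} = 5 - 15 b$
$z = 121$ ($z = \left(3^{2} - 20\right)^{2} = \left(9 - 20\right)^{2} = \left(-11\right)^{2} = 121$)
$h{\left(Z,D \right)} = \frac{2}{3} + \frac{D}{3} + \frac{Z}{3}$ ($h{\left(Z,D \right)} = \frac{\left(Z + D\right) + 2}{3} = \frac{\left(D + Z\right) + 2}{3} = \frac{2 + D + Z}{3} = \frac{2}{3} + \frac{D}{3} + \frac{Z}{3}$)
$\left(- 5 z + X{\left(13 \right)}\right) + h{\left(41,-40 \right)} = \left(\left(-5\right) 121 + \left(5 - 195\right)\right) + \left(\frac{2}{3} + \frac{1}{3} \left(-40\right) + \frac{1}{3} \cdot 41\right) = \left(-605 + \left(5 - 195\right)\right) + \left(\frac{2}{3} - \frac{40}{3} + \frac{41}{3}\right) = \left(-605 - 190\right) + 1 = -795 + 1 = -794$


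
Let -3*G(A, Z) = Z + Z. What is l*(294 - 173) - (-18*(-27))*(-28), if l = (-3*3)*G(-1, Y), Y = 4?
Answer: 16512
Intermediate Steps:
G(A, Z) = -2*Z/3 (G(A, Z) = -(Z + Z)/3 = -2*Z/3)
l = 24 (l = (-3*3)*(-⅔*4) = -9*(-8/3) = 24)
l*(294 - 173) - (-18*(-27))*(-28) = 24*(294 - 173) - (-18*(-27))*(-28) = 24*121 - 486*(-28) = 2904 - 1*(-13608) = 2904 + 13608 = 16512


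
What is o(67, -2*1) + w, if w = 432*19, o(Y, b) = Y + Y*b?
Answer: 8141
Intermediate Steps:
w = 8208
o(67, -2*1) + w = 67*(1 - 2*1) + 8208 = 67*(1 - 2) + 8208 = 67*(-1) + 8208 = -67 + 8208 = 8141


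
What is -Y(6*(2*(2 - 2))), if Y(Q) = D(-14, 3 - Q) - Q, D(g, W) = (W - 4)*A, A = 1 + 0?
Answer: 1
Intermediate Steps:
A = 1
D(g, W) = -4 + W (D(g, W) = (W - 4)*1 = (-4 + W)*1 = -4 + W)
Y(Q) = -1 - 2*Q (Y(Q) = (-4 + (3 - Q)) - Q = (-1 - Q) - Q = -1 - 2*Q)
-Y(6*(2*(2 - 2))) = -(-1 - 12*2*(2 - 2)) = -(-1 - 12*2*0) = -(-1 - 12*0) = -(-1 - 2*0) = -(-1 + 0) = -1*(-1) = 1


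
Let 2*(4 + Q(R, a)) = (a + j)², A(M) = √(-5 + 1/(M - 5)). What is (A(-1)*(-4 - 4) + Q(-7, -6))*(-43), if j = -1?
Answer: -1763/2 + 172*I*√186/3 ≈ -881.5 + 781.92*I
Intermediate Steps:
A(M) = √(-5 + 1/(-5 + M))
Q(R, a) = -4 + (-1 + a)²/2 (Q(R, a) = -4 + (a - 1)²/2 = -4 + (-1 + a)²/2)
(A(-1)*(-4 - 4) + Q(-7, -6))*(-43) = (√((26 - 5*(-1))/(-5 - 1))*(-4 - 4) + (-4 + (-1 - 6)²/2))*(-43) = (√((26 + 5)/(-6))*(-8) + (-4 + (½)*(-7)²))*(-43) = (√(-⅙*31)*(-8) + (-4 + (½)*49))*(-43) = (√(-31/6)*(-8) + (-4 + 49/2))*(-43) = ((I*√186/6)*(-8) + 41/2)*(-43) = (-4*I*√186/3 + 41/2)*(-43) = (41/2 - 4*I*√186/3)*(-43) = -1763/2 + 172*I*√186/3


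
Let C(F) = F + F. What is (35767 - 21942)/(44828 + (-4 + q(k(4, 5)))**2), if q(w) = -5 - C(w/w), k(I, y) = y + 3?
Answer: 13825/44949 ≈ 0.30757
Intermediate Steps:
k(I, y) = 3 + y
C(F) = 2*F
q(w) = -7 (q(w) = -5 - 2*w/w = -5 - 2 = -7)
(35767 - 21942)/(44828 + (-4 + q(k(4, 5)))**2) = (35767 - 21942)/(44828 + (-4 - 7)**2) = 13825/(44828 + (-11)**2) = 13825/(44828 + 121) = 13825/44949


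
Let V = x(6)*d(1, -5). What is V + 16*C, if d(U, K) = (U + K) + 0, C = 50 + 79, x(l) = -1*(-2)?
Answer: 2056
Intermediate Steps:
x(l) = 2
C = 129
d(U, K) = K + U (d(U, K) = (K + U) + 0 = K + U)
V = -8 (V = 2*(-5 + 1) = 2*(-4) = -8)
V + 16*C = -8 + 16*129 = -8 + 2064 = 2056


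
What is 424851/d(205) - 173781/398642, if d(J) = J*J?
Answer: 162060305817/16752930050 ≈ 9.6736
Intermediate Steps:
d(J) = J²
424851/d(205) - 173781/398642 = 424851/(205²) - 173781/398642 = 424851/42025 - 173781*1/398642 = 424851*(1/42025) - 173781/398642 = 424851/42025 - 173781/398642 = 162060305817/16752930050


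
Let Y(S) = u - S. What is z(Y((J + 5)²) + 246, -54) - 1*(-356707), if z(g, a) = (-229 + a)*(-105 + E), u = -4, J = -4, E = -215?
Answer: 447267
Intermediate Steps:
Y(S) = -4 - S
z(g, a) = 73280 - 320*a (z(g, a) = (-229 + a)*(-105 - 215) = (-229 + a)*(-320) = 73280 - 320*a)
z(Y((J + 5)²) + 246, -54) - 1*(-356707) = (73280 - 320*(-54)) - 1*(-356707) = (73280 + 17280) + 356707 = 90560 + 356707 = 447267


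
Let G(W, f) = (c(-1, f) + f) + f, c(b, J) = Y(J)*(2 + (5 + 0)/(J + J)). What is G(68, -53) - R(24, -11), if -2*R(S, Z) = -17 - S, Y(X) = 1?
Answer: -6601/53 ≈ -124.55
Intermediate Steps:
c(b, J) = 2 + 5/(2*J) (c(b, J) = 1*(2 + (5 + 0)/(J + J)) = 1*(2 + 5/((2*J))) = 1*(2 + 5*(1/(2*J))) = 1*(2 + 5/(2*J)) = 2 + 5/(2*J))
R(S, Z) = 17/2 + S/2 (R(S, Z) = -(-17 - S)/2 = 17/2 + S/2)
G(W, f) = 2 + 2*f + 5/(2*f) (G(W, f) = ((2 + 5/(2*f)) + f) + f = (2 + f + 5/(2*f)) + f = 2 + 2*f + 5/(2*f))
G(68, -53) - R(24, -11) = (2 + 2*(-53) + (5/2)/(-53)) - (17/2 + (1/2)*24) = (2 - 106 + (5/2)*(-1/53)) - (17/2 + 12) = (2 - 106 - 5/106) - 1*41/2 = -11029/106 - 41/2 = -6601/53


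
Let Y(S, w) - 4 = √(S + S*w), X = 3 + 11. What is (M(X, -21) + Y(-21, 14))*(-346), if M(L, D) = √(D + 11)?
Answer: -1384 - 1038*I*√35 - 346*I*√10 ≈ -1384.0 - 7235.0*I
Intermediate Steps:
X = 14
Y(S, w) = 4 + √(S + S*w)
M(L, D) = √(11 + D)
(M(X, -21) + Y(-21, 14))*(-346) = (√(11 - 21) + (4 + √(-21*(1 + 14))))*(-346) = (√(-10) + (4 + √(-21*15)))*(-346) = (I*√10 + (4 + √(-315)))*(-346) = (I*√10 + (4 + 3*I*√35))*(-346) = (4 + I*√10 + 3*I*√35)*(-346) = -1384 - 1038*I*√35 - 346*I*√10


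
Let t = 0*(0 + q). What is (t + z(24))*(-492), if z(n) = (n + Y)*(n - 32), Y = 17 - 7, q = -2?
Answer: 133824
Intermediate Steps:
Y = 10
z(n) = (-32 + n)*(10 + n) (z(n) = (n + 10)*(n - 32) = (10 + n)*(-32 + n) = (-32 + n)*(10 + n))
t = 0 (t = 0*(0 - 2) = 0*(-2) = 0)
(t + z(24))*(-492) = (0 + (-320 + 24**2 - 22*24))*(-492) = (0 + (-320 + 576 - 528))*(-492) = (0 - 272)*(-492) = -272*(-492) = 133824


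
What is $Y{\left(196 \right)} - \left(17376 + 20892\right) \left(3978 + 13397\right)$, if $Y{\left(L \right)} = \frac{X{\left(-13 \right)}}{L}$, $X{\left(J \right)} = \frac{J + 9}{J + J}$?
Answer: $- \frac{847090880999}{1274} \approx -6.6491 \cdot 10^{8}$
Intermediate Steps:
$X{\left(J \right)} = \frac{9 + J}{2 J}$
$Y{\left(L \right)} = \frac{2}{13 L}$ ($Y{\left(L \right)} = \frac{\frac{1}{2} \frac{1}{-13} \left(9 - 13\right)}{L} = \frac{\frac{1}{2} \left(- \frac{1}{13}\right) \left(-4\right)}{L} = \frac{2}{13 L}$)
$Y{\left(196 \right)} - \left(17376 + 20892\right) \left(3978 + 13397\right) = \frac{2}{13 \cdot 196} - \left(17376 + 20892\right) \left(3978 + 13397\right) = \frac{2}{13} \cdot \frac{1}{196} - 38268 \cdot 17375 = \frac{1}{1274} - 664906500 = - \frac{847090880999}{1274}$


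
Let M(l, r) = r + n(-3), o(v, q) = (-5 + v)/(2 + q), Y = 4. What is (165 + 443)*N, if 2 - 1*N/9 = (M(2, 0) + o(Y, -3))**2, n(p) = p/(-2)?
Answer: -23256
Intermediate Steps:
n(p) = -p/2 (n(p) = p*(-1/2) = -p/2)
o(v, q) = (-5 + v)/(2 + q)
M(l, r) = 3/2 + r (M(l, r) = r - 1/2*(-3) = r + 3/2 = 3/2 + r)
N = -153/4 (N = 18 - 9*((3/2 + 0) + (-5 + 4)/(2 - 3))**2 = 18 - 9*(3/2 - 1/(-1))**2 = 18 - 9*(3/2 - 1*(-1))**2 = 18 - 9*(3/2 + 1)**2 = 18 - 9*(5/2)**2 = 18 - 9*25/4 = 18 - 225/4 = -153/4 ≈ -38.250)
(165 + 443)*N = (165 + 443)*(-153/4) = 608*(-153/4) = -23256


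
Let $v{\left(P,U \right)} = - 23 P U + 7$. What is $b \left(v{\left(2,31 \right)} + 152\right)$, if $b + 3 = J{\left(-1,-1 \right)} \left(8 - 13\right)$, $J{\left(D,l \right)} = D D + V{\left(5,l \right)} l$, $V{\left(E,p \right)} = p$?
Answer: $16471$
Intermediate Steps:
$v{\left(P,U \right)} = 7 - 23 P U$ ($v{\left(P,U \right)} = - 23 P U + 7 = 7 - 23 P U$)
$J{\left(D,l \right)} = D^{2} + l^{2}$ ($J{\left(D,l \right)} = D D + l l = D^{2} + l^{2}$)
$b = -13$ ($b = -3 + \left(\left(-1\right)^{2} + \left(-1\right)^{2}\right) \left(8 - 13\right) = -3 + \left(1 + 1\right) \left(-5\right) = -3 + 2 \left(-5\right) = -3 - 10 = -13$)
$b \left(v{\left(2,31 \right)} + 152\right) = - 13 \left(\left(7 - 46 \cdot 31\right) + 152\right) = - 13 \left(\left(7 - 1426\right) + 152\right) = - 13 \left(-1419 + 152\right) = \left(-13\right) \left(-1267\right) = 16471$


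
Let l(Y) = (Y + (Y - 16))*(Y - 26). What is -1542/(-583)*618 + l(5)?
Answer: 1026414/583 ≈ 1760.6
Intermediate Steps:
l(Y) = (-26 + Y)*(-16 + 2*Y) (l(Y) = (Y + (-16 + Y))*(-26 + Y) = (-16 + 2*Y)*(-26 + Y) = (-26 + Y)*(-16 + 2*Y))
-1542/(-583)*618 + l(5) = -1542/(-583)*618 + (416 - 68*5 + 2*5²) = -1542*(-1/583)*618 + (416 - 340 + 2*25) = (1542/583)*618 + (416 - 340 + 50) = 952956/583 + 126 = 1026414/583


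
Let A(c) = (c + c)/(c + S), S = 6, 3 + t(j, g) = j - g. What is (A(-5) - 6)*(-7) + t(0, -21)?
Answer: 130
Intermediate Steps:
t(j, g) = -3 + j - g (t(j, g) = -3 + (j - g) = -3 + j - g)
A(c) = 2*c/(6 + c) (A(c) = (c + c)/(c + 6) = (2*c)/(6 + c) = 2*c/(6 + c))
(A(-5) - 6)*(-7) + t(0, -21) = (2*(-5)/(6 - 5) - 6)*(-7) + (-3 + 0 - 1*(-21)) = (2*(-5)/1 - 6)*(-7) + (-3 + 0 + 21) = (2*(-5)*1 - 6)*(-7) + 18 = (-10 - 6)*(-7) + 18 = -16*(-7) + 18 = 112 + 18 = 130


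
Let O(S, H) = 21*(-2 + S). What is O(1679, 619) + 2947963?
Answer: 2983180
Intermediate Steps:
O(S, H) = -42 + 21*S
O(1679, 619) + 2947963 = (-42 + 21*1679) + 2947963 = (-42 + 35259) + 2947963 = 35217 + 2947963 = 2983180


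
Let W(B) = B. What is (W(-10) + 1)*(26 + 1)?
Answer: -243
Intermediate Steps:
(W(-10) + 1)*(26 + 1) = (-10 + 1)*(26 + 1) = -9*27 = -243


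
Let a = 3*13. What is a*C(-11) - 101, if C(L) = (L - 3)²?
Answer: 7543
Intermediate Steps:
a = 39
C(L) = (-3 + L)²
a*C(-11) - 101 = 39*(-3 - 11)² - 101 = 39*(-14)² - 101 = 39*196 - 101 = 7644 - 101 = 7543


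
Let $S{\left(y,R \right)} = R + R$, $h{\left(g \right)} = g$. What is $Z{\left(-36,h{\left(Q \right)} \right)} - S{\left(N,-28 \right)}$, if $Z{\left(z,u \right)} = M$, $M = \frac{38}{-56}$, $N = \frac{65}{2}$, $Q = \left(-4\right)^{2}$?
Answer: $\frac{1549}{28} \approx 55.321$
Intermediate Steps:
$Q = 16$
$N = \frac{65}{2}$ ($N = 65 \cdot \frac{1}{2} = \frac{65}{2} \approx 32.5$)
$S{\left(y,R \right)} = 2 R$
$M = - \frac{19}{28}$ ($M = 38 \left(- \frac{1}{56}\right) = - \frac{19}{28} \approx -0.67857$)
$Z{\left(z,u \right)} = - \frac{19}{28}$
$Z{\left(-36,h{\left(Q \right)} \right)} - S{\left(N,-28 \right)} = - \frac{19}{28} - 2 \left(-28\right) = - \frac{19}{28} - -56 = - \frac{19}{28} + 56 = \frac{1549}{28}$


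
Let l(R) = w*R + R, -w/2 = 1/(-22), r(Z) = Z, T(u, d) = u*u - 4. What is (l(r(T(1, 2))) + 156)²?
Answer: 2822400/121 ≈ 23326.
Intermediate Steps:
T(u, d) = -4 + u² (T(u, d) = u² - 4 = -4 + u²)
w = 1/11 (w = -2/(-22) = -2*(-1/22) = 1/11 ≈ 0.090909)
l(R) = 12*R/11 (l(R) = R/11 + R = 12*R/11)
(l(r(T(1, 2))) + 156)² = (12*(-4 + 1²)/11 + 156)² = (12*(-4 + 1)/11 + 156)² = ((12/11)*(-3) + 156)² = (-36/11 + 156)² = (1680/11)² = 2822400/121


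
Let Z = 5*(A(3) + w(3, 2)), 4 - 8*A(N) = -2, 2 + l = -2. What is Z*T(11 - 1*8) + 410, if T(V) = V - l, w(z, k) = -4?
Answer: 1185/4 ≈ 296.25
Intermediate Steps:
l = -4 (l = -2 - 2 = -4)
A(N) = ¾ (A(N) = ½ - ⅛*(-2) = ½ + ¼ = ¾)
T(V) = 4 + V (T(V) = V - 1*(-4) = V + 4 = 4 + V)
Z = -65/4 (Z = 5*(¾ - 4) = 5*(-13/4) = -65/4 ≈ -16.250)
Z*T(11 - 1*8) + 410 = -65*(4 + (11 - 1*8))/4 + 410 = -65*(4 + (11 - 8))/4 + 410 = -65*(4 + 3)/4 + 410 = -65/4*7 + 410 = -455/4 + 410 = 1185/4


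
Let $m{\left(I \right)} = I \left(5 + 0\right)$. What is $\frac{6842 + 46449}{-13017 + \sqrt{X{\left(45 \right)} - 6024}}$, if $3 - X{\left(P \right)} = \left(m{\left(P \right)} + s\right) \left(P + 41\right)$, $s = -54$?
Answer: $- \frac{231229649}{56487672} - \frac{373037 i \sqrt{47}}{56487672} \approx -4.0935 - 0.045274 i$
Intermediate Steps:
$m{\left(I \right)} = 5 I$ ($m{\left(I \right)} = I 5 = 5 I$)
$X{\left(P \right)} = 3 - \left(-54 + 5 P\right) \left(41 + P\right)$ ($X{\left(P \right)} = 3 - \left(5 P - 54\right) \left(P + 41\right) = 3 - \left(-54 + 5 P\right) \left(41 + P\right)$)
$\frac{6842 + 46449}{-13017 + \sqrt{X{\left(45 \right)} - 6024}} = \frac{6842 + 46449}{-13017 + \sqrt{\left(2217 - 6795 - 5 \cdot 45^{2}\right) - 6024}} = \frac{53291}{-13017 + \sqrt{\left(2217 - 6795 - 10125\right) - 6024}} = \frac{53291}{-13017 + \sqrt{-14703 - 6024}} = \frac{53291}{-13017 + \sqrt{-20727}} = \frac{53291}{-13017 + 21 i \sqrt{47}}$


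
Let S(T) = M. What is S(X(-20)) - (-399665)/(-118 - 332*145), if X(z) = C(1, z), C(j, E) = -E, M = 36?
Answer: 191089/6894 ≈ 27.718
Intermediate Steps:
X(z) = -z
S(T) = 36
S(X(-20)) - (-399665)/(-118 - 332*145) = 36 - (-399665)/(-118 - 332*145) = 36 - (-399665)/(-118 - 48140) = 36 - (-399665)/(-48258) = 36 - (-399665)*(-1)/48258 = 36 - 1*57095/6894 = 36 - 57095/6894 = 191089/6894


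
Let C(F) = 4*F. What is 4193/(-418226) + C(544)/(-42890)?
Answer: -544948773/8968856570 ≈ -0.060760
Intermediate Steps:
4193/(-418226) + C(544)/(-42890) = 4193/(-418226) + (4*544)/(-42890) = 4193*(-1/418226) + 2176*(-1/42890) = -4193/418226 - 1088/21445 = -544948773/8968856570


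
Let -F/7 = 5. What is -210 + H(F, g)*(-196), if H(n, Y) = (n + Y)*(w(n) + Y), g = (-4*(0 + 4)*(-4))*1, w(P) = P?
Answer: -165046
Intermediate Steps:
F = -35 (F = -7*5 = -35)
g = 64 (g = (-4*4*(-4))*1 = -16*(-4)*1 = 64*1 = 64)
H(n, Y) = (Y + n)² (H(n, Y) = (n + Y)*(n + Y) = (Y + n)*(Y + n) = (Y + n)²)
-210 + H(F, g)*(-196) = -210 + (64² + (-35)² + 2*64*(-35))*(-196) = -210 + (4096 + 1225 - 4480)*(-196) = -210 + 841*(-196) = -210 - 164836 = -165046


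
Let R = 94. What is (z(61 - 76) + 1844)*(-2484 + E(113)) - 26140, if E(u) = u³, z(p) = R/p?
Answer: 39706032658/15 ≈ 2.6471e+9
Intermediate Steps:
z(p) = 94/p
(z(61 - 76) + 1844)*(-2484 + E(113)) - 26140 = (94/(61 - 76) + 1844)*(-2484 + 113³) - 26140 = (94/(-15) + 1844)*(-2484 + 1442897) - 26140 = (94*(-1/15) + 1844)*1440413 - 26140 = (-94/15 + 1844)*1440413 - 26140 = (27566/15)*1440413 - 26140 = 39706424758/15 - 26140 = 39706032658/15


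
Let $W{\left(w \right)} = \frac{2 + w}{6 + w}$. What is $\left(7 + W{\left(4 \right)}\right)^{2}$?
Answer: $\frac{1444}{25} \approx 57.76$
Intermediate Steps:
$W{\left(w \right)} = \frac{2 + w}{6 + w}$
$\left(7 + W{\left(4 \right)}\right)^{2} = \left(7 + \frac{2 + 4}{6 + 4}\right)^{2} = \left(7 + \frac{1}{10} \cdot 6\right)^{2} = \left(7 + \frac{3}{5}\right)^{2} = \left(\frac{38}{5}\right)^{2} = \frac{1444}{25}$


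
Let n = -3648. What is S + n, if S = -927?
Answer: -4575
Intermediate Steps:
S + n = -927 - 3648 = -4575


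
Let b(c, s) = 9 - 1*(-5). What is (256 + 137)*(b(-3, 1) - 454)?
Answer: -172920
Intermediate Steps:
b(c, s) = 14 (b(c, s) = 9 + 5 = 14)
(256 + 137)*(b(-3, 1) - 454) = (256 + 137)*(14 - 454) = 393*(-440) = -172920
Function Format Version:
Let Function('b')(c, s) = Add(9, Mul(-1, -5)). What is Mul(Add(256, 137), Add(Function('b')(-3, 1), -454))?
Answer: -172920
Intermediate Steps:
Function('b')(c, s) = 14 (Function('b')(c, s) = Add(9, 5) = 14)
Mul(Add(256, 137), Add(Function('b')(-3, 1), -454)) = Mul(Add(256, 137), Add(14, -454)) = Mul(393, -440) = -172920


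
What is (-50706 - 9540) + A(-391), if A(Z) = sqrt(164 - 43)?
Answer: -60235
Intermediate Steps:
A(Z) = 11 (A(Z) = sqrt(121) = 11)
(-50706 - 9540) + A(-391) = (-50706 - 9540) + 11 = -60246 + 11 = -60235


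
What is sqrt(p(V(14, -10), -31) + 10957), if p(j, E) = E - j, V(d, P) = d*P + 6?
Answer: 2*sqrt(2765) ≈ 105.17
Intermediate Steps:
V(d, P) = 6 + P*d (V(d, P) = P*d + 6 = 6 + P*d)
sqrt(p(V(14, -10), -31) + 10957) = sqrt((-31 - (6 - 10*14)) + 10957) = sqrt((-31 - (6 - 140)) + 10957) = sqrt((-31 - 1*(-134)) + 10957) = sqrt((-31 + 134) + 10957) = sqrt(103 + 10957) = sqrt(11060) = 2*sqrt(2765)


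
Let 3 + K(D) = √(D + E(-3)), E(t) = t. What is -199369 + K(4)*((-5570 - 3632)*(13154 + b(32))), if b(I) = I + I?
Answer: 243064703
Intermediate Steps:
b(I) = 2*I
K(D) = -3 + √(-3 + D) (K(D) = -3 + √(D - 3) = -3 + √(-3 + D))
-199369 + K(4)*((-5570 - 3632)*(13154 + b(32))) = -199369 + (-3 + √(-3 + 4))*((-5570 - 3632)*(13154 + 2*32)) = -199369 + (-3 + √1)*(-9202*(13154 + 64)) = -199369 + (-3 + 1)*(-9202*13218) = -199369 - 2*(-121632036) = -199369 + 243264072 = 243064703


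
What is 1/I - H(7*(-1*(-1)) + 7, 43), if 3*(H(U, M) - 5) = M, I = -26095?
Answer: -1513513/78285 ≈ -19.333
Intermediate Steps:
H(U, M) = 5 + M/3
1/I - H(7*(-1*(-1)) + 7, 43) = 1/(-26095) - (5 + (⅓)*43) = -1/26095 - (5 + 43/3) = -1/26095 - 1*58/3 = -1/26095 - 58/3 = -1513513/78285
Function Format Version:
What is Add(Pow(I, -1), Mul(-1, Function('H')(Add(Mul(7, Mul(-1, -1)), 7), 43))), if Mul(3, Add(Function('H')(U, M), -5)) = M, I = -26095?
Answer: Rational(-1513513, 78285) ≈ -19.333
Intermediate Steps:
Function('H')(U, M) = Add(5, Mul(Rational(1, 3), M))
Add(Pow(I, -1), Mul(-1, Function('H')(Add(Mul(7, Mul(-1, -1)), 7), 43))) = Add(Pow(-26095, -1), Mul(-1, Add(5, Mul(Rational(1, 3), 43)))) = Add(Rational(-1, 26095), Mul(-1, Add(5, Rational(43, 3)))) = Add(Rational(-1, 26095), Mul(-1, Rational(58, 3))) = Add(Rational(-1, 26095), Rational(-58, 3)) = Rational(-1513513, 78285)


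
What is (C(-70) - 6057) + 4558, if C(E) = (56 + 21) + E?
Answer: -1492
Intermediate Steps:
C(E) = 77 + E
(C(-70) - 6057) + 4558 = ((77 - 70) - 6057) + 4558 = (7 - 6057) + 4558 = -6050 + 4558 = -1492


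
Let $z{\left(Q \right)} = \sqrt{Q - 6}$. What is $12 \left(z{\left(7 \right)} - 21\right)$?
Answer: $-240$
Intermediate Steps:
$z{\left(Q \right)} = \sqrt{-6 + Q}$
$12 \left(z{\left(7 \right)} - 21\right) = 12 \left(\sqrt{-6 + 7} - 21\right) = 12 \left(\sqrt{1} - 21\right) = 12 \left(1 - 21\right) = 12 \left(-20\right) = -240$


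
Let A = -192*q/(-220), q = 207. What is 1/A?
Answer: 55/9936 ≈ 0.0055354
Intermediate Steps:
A = 9936/55 (A = -39744/(-220) = -39744*(-1)/220 = -192*(-207/220) = 9936/55 ≈ 180.65)
1/A = 1/(9936/55) = 55/9936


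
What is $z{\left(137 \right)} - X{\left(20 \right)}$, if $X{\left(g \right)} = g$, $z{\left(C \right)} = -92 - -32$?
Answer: $-80$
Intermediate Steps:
$z{\left(C \right)} = -60$ ($z{\left(C \right)} = -92 + 32 = -60$)
$z{\left(137 \right)} - X{\left(20 \right)} = -60 - 20 = -80$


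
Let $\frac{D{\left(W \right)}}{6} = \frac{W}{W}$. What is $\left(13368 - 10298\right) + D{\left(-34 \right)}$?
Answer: $3076$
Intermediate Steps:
$D{\left(W \right)} = 6$ ($D{\left(W \right)} = 6 \frac{W}{W} = 6 \cdot 1 = 6$)
$\left(13368 - 10298\right) + D{\left(-34 \right)} = \left(13368 - 10298\right) + 6 = 3070 + 6 = 3076$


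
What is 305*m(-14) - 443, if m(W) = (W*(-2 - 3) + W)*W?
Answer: -239563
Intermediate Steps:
m(W) = -4*W**2 (m(W) = (W*(-5) + W)*W = (-5*W + W)*W = (-4*W)*W = -4*W**2)
305*m(-14) - 443 = 305*(-4*(-14)**2) - 443 = 305*(-4*196) - 443 = 305*(-784) - 443 = -239120 - 443 = -239563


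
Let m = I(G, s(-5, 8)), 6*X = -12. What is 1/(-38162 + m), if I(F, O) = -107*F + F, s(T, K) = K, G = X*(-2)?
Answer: -1/38586 ≈ -2.5916e-5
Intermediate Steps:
X = -2 (X = (1/6)*(-12) = -2)
G = 4 (G = -2*(-2) = 4)
I(F, O) = -106*F
m = -424 (m = -106*4 = -424)
1/(-38162 + m) = 1/(-38162 - 424) = 1/(-38586) = -1/38586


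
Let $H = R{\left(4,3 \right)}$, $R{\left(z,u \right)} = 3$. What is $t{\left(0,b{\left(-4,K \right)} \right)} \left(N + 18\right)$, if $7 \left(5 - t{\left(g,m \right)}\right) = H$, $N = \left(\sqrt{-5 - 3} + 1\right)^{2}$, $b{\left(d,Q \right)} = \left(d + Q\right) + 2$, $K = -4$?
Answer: $\frac{352}{7} + \frac{128 i \sqrt{2}}{7} \approx 50.286 + 25.86 i$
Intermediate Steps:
$b{\left(d,Q \right)} = 2 + Q + d$ ($b{\left(d,Q \right)} = \left(Q + d\right) + 2 = 2 + Q + d$)
$N = \left(1 + 2 i \sqrt{2}\right)^{2}$ ($N = \left(\sqrt{-8} + 1\right)^{2} = \left(2 i \sqrt{2} + 1\right)^{2} = \left(1 + 2 i \sqrt{2}\right)^{2} \approx -7.0 + 5.6569 i$)
$H = 3$
$t{\left(g,m \right)} = \frac{32}{7}$ ($t{\left(g,m \right)} = 5 - \frac{3}{7} = \frac{32}{7}$)
$t{\left(0,b{\left(-4,K \right)} \right)} \left(N + 18\right) = \frac{32 \left(\left(-7 + 4 i \sqrt{2}\right) + 18\right)}{7} = \frac{32 \left(11 + 4 i \sqrt{2}\right)}{7} = \frac{352}{7} + \frac{128 i \sqrt{2}}{7}$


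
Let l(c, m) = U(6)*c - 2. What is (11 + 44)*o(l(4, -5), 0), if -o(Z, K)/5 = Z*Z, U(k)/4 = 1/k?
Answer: -1100/9 ≈ -122.22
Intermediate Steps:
U(k) = 4/k
l(c, m) = -2 + 2*c/3 (l(c, m) = (4/6)*c - 2 = (4*(⅙))*c - 2 = 2*c/3 - 2 = -2 + 2*c/3)
o(Z, K) = -5*Z² (o(Z, K) = -5*Z*Z = -5*Z²)
(11 + 44)*o(l(4, -5), 0) = (11 + 44)*(-5*(-2 + (⅔)*4)²) = 55*(-5*(-2 + 8/3)²) = 55*(-5*(⅔)²) = 55*(-5*4/9) = 55*(-20/9) = -1100/9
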